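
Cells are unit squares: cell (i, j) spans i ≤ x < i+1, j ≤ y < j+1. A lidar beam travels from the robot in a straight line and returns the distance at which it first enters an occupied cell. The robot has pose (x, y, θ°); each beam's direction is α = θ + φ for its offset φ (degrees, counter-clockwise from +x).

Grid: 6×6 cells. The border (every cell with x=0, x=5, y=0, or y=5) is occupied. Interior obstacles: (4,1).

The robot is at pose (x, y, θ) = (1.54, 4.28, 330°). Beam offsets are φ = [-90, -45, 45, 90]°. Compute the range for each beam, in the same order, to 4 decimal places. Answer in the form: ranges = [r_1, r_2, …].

ranges = [1.0800, 3.3957, 2.7819, 0.8314]

beam 1: φ=-90°, α=240°
  d=(-0.5000,-0.8660)  start (1,4)  tX=1.0800 tY=0.3233  stride 1/|dx|=2.0000 1/|dy|=1.1547
    cross y-line → (1,3), t=0.3233
    cross x-line → (0,3), t=1.0800 (wall)
  → r_1 = 1.0800
beam 2: φ=-45°, α=285°
  d=(0.2588,-0.9659)  start (1,4)  tX=1.7773 tY=0.2899  stride 1/|dx|=3.8637 1/|dy|=1.0353
    cross y-line → (1,3), t=0.2899
    cross y-line → (1,2), t=1.3252
    cross x-line → (2,2), t=1.7773
    cross y-line → (2,1), t=2.3604
    cross y-line → (2,0), t=3.3957 (wall)
  → r_2 = 3.3957
beam 3: φ=45°, α=15°
  d=(0.9659,0.2588)  start (1,4)  tX=0.4762 tY=2.7819  stride 1/|dx|=1.0353 1/|dy|=3.8637
    cross x-line → (2,4), t=0.4762
    cross x-line → (3,4), t=1.5115
    cross x-line → (4,4), t=2.5468
    cross y-line → (4,5), t=2.7819 (wall)
  → r_3 = 2.7819
beam 4: φ=90°, α=60°
  d=(0.5000,0.8660)  start (1,4)  tX=0.9200 tY=0.8314  stride 1/|dx|=2.0000 1/|dy|=1.1547
    cross y-line → (1,5), t=0.8314 (wall)
  → r_4 = 0.8314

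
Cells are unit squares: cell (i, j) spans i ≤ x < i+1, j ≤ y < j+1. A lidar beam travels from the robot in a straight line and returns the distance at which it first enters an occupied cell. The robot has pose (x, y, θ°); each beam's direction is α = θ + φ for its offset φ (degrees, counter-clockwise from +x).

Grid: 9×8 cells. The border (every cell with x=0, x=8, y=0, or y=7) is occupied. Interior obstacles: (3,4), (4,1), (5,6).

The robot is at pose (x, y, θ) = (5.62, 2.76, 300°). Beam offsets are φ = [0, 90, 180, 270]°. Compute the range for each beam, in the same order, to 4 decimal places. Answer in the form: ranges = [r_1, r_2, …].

ranges = [2.0323, 2.7482, 4.8959, 1.5200]

beam 1: φ=0°, α=300°
  direction (0.5000, -0.8660); cell (5,2); t to first gridline: x 0.7600, y 0.8776 (then +2.0000 / +1.1547)
    (6,2) via x @ 0.7600
    (6,1) via y @ 0.8776
    (6,0) via y @ 2.0323  # hit
  → r_1 = 2.0323
beam 2: φ=90°, α=30°
  direction (0.8660, 0.5000); cell (5,2); t to first gridline: x 0.4388, y 0.4800 (then +1.1547 / +2.0000)
    (6,2) via x @ 0.4388
    (6,3) via y @ 0.4800
    (7,3) via x @ 1.5935
    (7,4) via y @ 2.4800
    (8,4) via x @ 2.7482  # hit
  → r_2 = 2.7482
beam 3: φ=180°, α=120°
  direction (-0.5000, 0.8660); cell (5,2); t to first gridline: x 1.2400, y 0.2771 (then +2.0000 / +1.1547)
    (5,3) via y @ 0.2771
    (4,3) via x @ 1.2400
    (4,4) via y @ 1.4318
    (4,5) via y @ 2.5865
    (3,5) via x @ 3.2400
    (3,6) via y @ 3.7412
    (3,7) via y @ 4.8959  # hit
  → r_3 = 4.8959
beam 4: φ=270°, α=210°
  direction (-0.8660, -0.5000); cell (5,2); t to first gridline: x 0.7159, y 1.5200 (then +1.1547 / +2.0000)
    (4,2) via x @ 0.7159
    (4,1) via y @ 1.5200  # hit
  → r_4 = 1.5200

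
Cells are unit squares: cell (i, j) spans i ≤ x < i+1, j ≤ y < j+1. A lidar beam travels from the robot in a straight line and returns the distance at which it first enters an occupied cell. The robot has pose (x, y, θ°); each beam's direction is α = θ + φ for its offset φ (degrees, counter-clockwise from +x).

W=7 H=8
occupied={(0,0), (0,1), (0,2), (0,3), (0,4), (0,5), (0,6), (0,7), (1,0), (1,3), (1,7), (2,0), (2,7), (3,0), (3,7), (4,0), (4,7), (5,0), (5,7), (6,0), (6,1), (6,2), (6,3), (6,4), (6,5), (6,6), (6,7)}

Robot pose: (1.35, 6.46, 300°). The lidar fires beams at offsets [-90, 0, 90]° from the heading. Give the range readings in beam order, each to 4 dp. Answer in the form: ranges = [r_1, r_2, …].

beam 1: φ=-90°, α=210°
  direction (-0.8660, -0.5000); cell (1,6); t to first gridline: x 0.4041, y 0.9200 (then +1.1547 / +2.0000)
    (0,6) via x @ 0.4041  # hit
  → r_1 = 0.4041
beam 2: φ=0°, α=300°
  direction (0.5000, -0.8660); cell (1,6); t to first gridline: x 1.3000, y 0.5312 (then +2.0000 / +1.1547)
    (1,5) via y @ 0.5312
    (2,5) via x @ 1.3000
    (2,4) via y @ 1.6859
    (2,3) via y @ 2.8406
    (3,3) via x @ 3.3000
    (3,2) via y @ 3.9953
    (3,1) via y @ 5.1500
    (4,1) via x @ 5.3000
    (4,0) via y @ 6.3047  # hit
  → r_2 = 6.3047
beam 3: φ=90°, α=30°
  direction (0.8660, 0.5000); cell (1,6); t to first gridline: x 0.7506, y 1.0800 (then +1.1547 / +2.0000)
    (2,6) via x @ 0.7506
    (2,7) via y @ 1.0800  # hit
  → r_3 = 1.0800

ranges = [0.4041, 6.3047, 1.0800]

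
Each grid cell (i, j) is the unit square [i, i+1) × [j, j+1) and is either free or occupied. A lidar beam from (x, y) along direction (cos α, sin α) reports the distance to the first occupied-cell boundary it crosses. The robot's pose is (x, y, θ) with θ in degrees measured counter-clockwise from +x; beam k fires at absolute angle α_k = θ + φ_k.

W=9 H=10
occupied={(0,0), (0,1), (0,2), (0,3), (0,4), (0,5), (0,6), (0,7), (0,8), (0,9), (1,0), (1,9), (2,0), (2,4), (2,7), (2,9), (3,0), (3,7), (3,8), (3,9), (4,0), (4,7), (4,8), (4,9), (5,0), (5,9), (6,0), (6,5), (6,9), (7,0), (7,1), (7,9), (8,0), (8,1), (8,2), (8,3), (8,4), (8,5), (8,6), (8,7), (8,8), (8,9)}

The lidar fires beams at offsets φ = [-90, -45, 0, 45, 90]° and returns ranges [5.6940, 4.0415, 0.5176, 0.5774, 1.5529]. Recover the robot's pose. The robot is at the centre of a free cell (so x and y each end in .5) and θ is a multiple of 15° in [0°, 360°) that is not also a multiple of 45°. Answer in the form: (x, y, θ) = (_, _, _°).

The pose lattice has 48·16 = 768 candidates. Test each by forward raycasting.
  (7.5, 3.5, 300°): beam 1 = 5.0000 ≠ 5.6940 ✗
  (7.5, 7.5, 120°): beam 1 = 0.5774 ≠ 5.6940 ✗
  (2.5, 3.5, 150°): beam 1 = 0.5774 ≠ 5.6940 ✗
  …
  (2.5, 3.5, 75°): r_1=5.6940, r_2=4.0415, r_3=0.5176, r_4=0.5774, r_5=1.5529 — all match ✓
Unique over the lattice → pose = (2.5, 3.5, 75°).

(x, y, θ) = (2.5, 3.5, 75°)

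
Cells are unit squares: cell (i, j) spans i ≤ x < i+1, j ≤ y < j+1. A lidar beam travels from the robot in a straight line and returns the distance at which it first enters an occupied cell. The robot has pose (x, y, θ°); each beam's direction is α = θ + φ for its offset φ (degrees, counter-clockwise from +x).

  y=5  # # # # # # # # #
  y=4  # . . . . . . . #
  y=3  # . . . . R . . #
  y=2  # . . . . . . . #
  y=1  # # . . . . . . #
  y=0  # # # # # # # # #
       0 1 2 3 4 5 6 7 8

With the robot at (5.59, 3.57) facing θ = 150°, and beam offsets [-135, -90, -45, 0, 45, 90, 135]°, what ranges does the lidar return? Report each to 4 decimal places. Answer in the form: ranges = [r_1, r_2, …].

beam 1: φ=-135°, α=15°
  d=(0.9659,0.2588)  start (5,3)  tX=0.4245 tY=1.6614  stride 1/|dx|=1.0353 1/|dy|=3.8637
    cross x-line → (6,3), t=0.4245
    cross x-line → (7,3), t=1.4597
    cross y-line → (7,4), t=1.6614
    cross x-line → (8,4), t=2.4950 (wall)
  → r_1 = 2.4950
beam 2: φ=-90°, α=60°
  d=(0.5000,0.8660)  start (5,3)  tX=0.8200 tY=0.4965  stride 1/|dx|=2.0000 1/|dy|=1.1547
    cross y-line → (5,4), t=0.4965
    cross x-line → (6,4), t=0.8200
    cross y-line → (6,5), t=1.6512 (wall)
  → r_2 = 1.6512
beam 3: φ=-45°, α=105°
  d=(-0.2588,0.9659)  start (5,3)  tX=2.2796 tY=0.4452  stride 1/|dx|=3.8637 1/|dy|=1.0353
    cross y-line → (5,4), t=0.4452
    cross y-line → (5,5), t=1.4804 (wall)
  → r_3 = 1.4804
beam 4: φ=0°, α=150°
  d=(-0.8660,0.5000)  start (5,3)  tX=0.6813 tY=0.8600  stride 1/|dx|=1.1547 1/|dy|=2.0000
    cross x-line → (4,3), t=0.6813
    cross y-line → (4,4), t=0.8600
    cross x-line → (3,4), t=1.8360
    cross y-line → (3,5), t=2.8600 (wall)
  → r_4 = 2.8600
beam 5: φ=45°, α=195°
  d=(-0.9659,-0.2588)  start (5,3)  tX=0.6108 tY=2.2023  stride 1/|dx|=1.0353 1/|dy|=3.8637
    cross x-line → (4,3), t=0.6108
    cross x-line → (3,3), t=1.6461
    cross y-line → (3,2), t=2.2023
    cross x-line → (2,2), t=2.6814
    cross x-line → (1,2), t=3.7166
    cross x-line → (0,2), t=4.7519 (wall)
  → r_5 = 4.7519
beam 6: φ=90°, α=240°
  d=(-0.5000,-0.8660)  start (5,3)  tX=1.1800 tY=0.6582  stride 1/|dx|=2.0000 1/|dy|=1.1547
    cross y-line → (5,2), t=0.6582
    cross x-line → (4,2), t=1.1800
    cross y-line → (4,1), t=1.8129
    cross y-line → (4,0), t=2.9676 (wall)
  → r_6 = 2.9676
beam 7: φ=135°, α=285°
  d=(0.2588,-0.9659)  start (5,3)  tX=1.5841 tY=0.5901  stride 1/|dx|=3.8637 1/|dy|=1.0353
    cross y-line → (5,2), t=0.5901
    cross x-line → (6,2), t=1.5841
    cross y-line → (6,1), t=1.6254
    cross y-line → (6,0), t=2.6607 (wall)
  → r_7 = 2.6607

ranges = [2.4950, 1.6512, 1.4804, 2.8600, 4.7519, 2.9676, 2.6607]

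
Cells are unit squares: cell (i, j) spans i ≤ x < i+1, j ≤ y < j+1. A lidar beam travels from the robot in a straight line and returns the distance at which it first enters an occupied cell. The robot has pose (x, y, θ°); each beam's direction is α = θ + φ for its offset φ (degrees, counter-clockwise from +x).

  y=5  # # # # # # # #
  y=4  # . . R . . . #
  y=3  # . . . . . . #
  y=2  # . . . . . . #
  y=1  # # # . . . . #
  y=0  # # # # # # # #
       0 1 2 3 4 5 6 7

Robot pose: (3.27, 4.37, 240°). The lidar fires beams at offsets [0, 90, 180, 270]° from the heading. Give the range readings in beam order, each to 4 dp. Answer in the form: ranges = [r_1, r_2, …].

beam 1: φ=0°, α=240°
  cosα=-0.5000 sinα=-0.8660 | (3,4) | tMaxX 0.5400 tMaxY 0.4272 | tΔX 2.0000 tΔY 1.1547
    t=0.4272 [y] (3,3)
    t=0.5400 [x] (2,3)
    t=1.5819 [y] (2,2)
    t=2.5400 [x] (1,2)
    t=2.7366 [y] (1,1) — stop
  → r_1 = 2.7366
beam 2: φ=90°, α=330°
  cosα=0.8660 sinα=-0.5000 | (3,4) | tMaxX 0.8429 tMaxY 0.7400 | tΔX 1.1547 tΔY 2.0000
    t=0.7400 [y] (3,3)
    t=0.8429 [x] (4,3)
    t=1.9976 [x] (5,3)
    t=2.7400 [y] (5,2)
    t=3.1523 [x] (6,2)
    t=4.3070 [x] (7,2) — stop
  → r_2 = 4.3070
beam 3: φ=180°, α=60°
  cosα=0.5000 sinα=0.8660 | (3,4) | tMaxX 1.4600 tMaxY 0.7275 | tΔX 2.0000 tΔY 1.1547
    t=0.7275 [y] (3,5) — stop
  → r_3 = 0.7275
beam 4: φ=270°, α=150°
  cosα=-0.8660 sinα=0.5000 | (3,4) | tMaxX 0.3118 tMaxY 1.2600 | tΔX 1.1547 tΔY 2.0000
    t=0.3118 [x] (2,4)
    t=1.2600 [y] (2,5) — stop
  → r_4 = 1.2600

ranges = [2.7366, 4.3070, 0.7275, 1.2600]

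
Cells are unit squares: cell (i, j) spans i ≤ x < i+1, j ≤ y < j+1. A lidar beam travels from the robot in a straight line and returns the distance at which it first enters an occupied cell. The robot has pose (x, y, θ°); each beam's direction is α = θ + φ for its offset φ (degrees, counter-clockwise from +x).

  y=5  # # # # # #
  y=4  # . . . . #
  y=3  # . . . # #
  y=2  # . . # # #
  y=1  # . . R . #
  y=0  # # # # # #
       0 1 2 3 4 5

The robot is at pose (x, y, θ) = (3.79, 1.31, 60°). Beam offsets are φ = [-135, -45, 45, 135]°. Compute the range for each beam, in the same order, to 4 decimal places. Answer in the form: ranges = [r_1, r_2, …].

beam 1: φ=-135°, α=285°
  cosα=0.2588 sinα=-0.9659 | (3,1) | tMaxX 0.8114 tMaxY 0.3209 | tΔX 3.8637 tΔY 1.0353
    t=0.3209 [y] (3,0) — stop
  → r_1 = 0.3209
beam 2: φ=-45°, α=15°
  cosα=0.9659 sinα=0.2588 | (3,1) | tMaxX 0.2174 tMaxY 2.6660 | tΔX 1.0353 tΔY 3.8637
    t=0.2174 [x] (4,1)
    t=1.2527 [x] (5,1) — stop
  → r_2 = 1.2527
beam 3: φ=45°, α=105°
  cosα=-0.2588 sinα=0.9659 | (3,1) | tMaxX 3.0523 tMaxY 0.7143 | tΔX 3.8637 tΔY 1.0353
    t=0.7143 [y] (3,2) — stop
  → r_3 = 0.7143
beam 4: φ=135°, α=195°
  cosα=-0.9659 sinα=-0.2588 | (3,1) | tMaxX 0.8179 tMaxY 1.1977 | tΔX 1.0353 tΔY 3.8637
    t=0.8179 [x] (2,1)
    t=1.1977 [y] (2,0) — stop
  → r_4 = 1.1977

ranges = [0.3209, 1.2527, 0.7143, 1.1977]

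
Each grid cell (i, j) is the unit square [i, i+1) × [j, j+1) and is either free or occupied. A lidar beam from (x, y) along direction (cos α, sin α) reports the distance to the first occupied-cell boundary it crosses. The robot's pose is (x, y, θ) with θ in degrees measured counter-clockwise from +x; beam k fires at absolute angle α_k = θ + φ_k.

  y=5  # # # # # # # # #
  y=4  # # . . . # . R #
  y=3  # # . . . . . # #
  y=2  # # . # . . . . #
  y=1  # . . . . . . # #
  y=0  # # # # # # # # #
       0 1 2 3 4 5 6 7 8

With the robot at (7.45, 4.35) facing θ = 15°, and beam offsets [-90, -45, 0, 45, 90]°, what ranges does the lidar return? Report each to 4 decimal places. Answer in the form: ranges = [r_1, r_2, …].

beam 1: φ=-90°, α=285°
  direction (0.2588, -0.9659); cell (7,4); t to first gridline: x 2.1250, y 0.3623 (then +3.8637 / +1.0353)
    (7,3) via y @ 0.3623  # hit
  → r_1 = 0.3623
beam 2: φ=-45°, α=330°
  direction (0.8660, -0.5000); cell (7,4); t to first gridline: x 0.6351, y 0.7000 (then +1.1547 / +2.0000)
    (8,4) via x @ 0.6351  # hit
  → r_2 = 0.6351
beam 3: φ=0°, α=15°
  direction (0.9659, 0.2588); cell (7,4); t to first gridline: x 0.5694, y 2.5114 (then +1.0353 / +3.8637)
    (8,4) via x @ 0.5694  # hit
  → r_3 = 0.5694
beam 4: φ=45°, α=60°
  direction (0.5000, 0.8660); cell (7,4); t to first gridline: x 1.1000, y 0.7506 (then +2.0000 / +1.1547)
    (7,5) via y @ 0.7506  # hit
  → r_4 = 0.7506
beam 5: φ=90°, α=105°
  direction (-0.2588, 0.9659); cell (7,4); t to first gridline: x 1.7387, y 0.6729 (then +3.8637 / +1.0353)
    (7,5) via y @ 0.6729  # hit
  → r_5 = 0.6729

ranges = [0.3623, 0.6351, 0.5694, 0.7506, 0.6729]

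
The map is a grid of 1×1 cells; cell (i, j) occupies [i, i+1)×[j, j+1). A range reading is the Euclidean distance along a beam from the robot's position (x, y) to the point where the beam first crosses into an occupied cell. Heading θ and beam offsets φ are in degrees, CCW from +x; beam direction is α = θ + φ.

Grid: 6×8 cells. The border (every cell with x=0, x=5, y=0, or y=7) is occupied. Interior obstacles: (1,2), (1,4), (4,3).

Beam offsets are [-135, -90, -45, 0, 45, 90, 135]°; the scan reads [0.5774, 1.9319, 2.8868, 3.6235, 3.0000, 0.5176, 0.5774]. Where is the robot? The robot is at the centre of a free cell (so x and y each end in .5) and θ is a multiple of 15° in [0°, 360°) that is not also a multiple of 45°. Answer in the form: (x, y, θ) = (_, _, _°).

Enumerate (i+0.5, j+0.5, θ) over the 21 free cells and 16 admissible headings. For each, cast all 7 beams and compare to the given ranges.
  (2.5, 6.5, 165°): beam 1 = 1.0000 ≠ 0.5774 ✗
  (1.5, 6.5, 240°): beam 1 = 0.5176 ≠ 0.5774 ✗
  (4.5, 5.5, 210°): beam 1 = 1.5529 ≠ 0.5774 ✗
  …
  (4.5, 4.5, 165°): r_1=0.5774, r_2=1.9319, r_3=2.8868, r_4=3.6235, r_5=3.0000, r_6=0.5176, r_7=0.5774 — all match ✓
No second candidate reproduces the full scan.

(x, y, θ) = (4.5, 4.5, 165°)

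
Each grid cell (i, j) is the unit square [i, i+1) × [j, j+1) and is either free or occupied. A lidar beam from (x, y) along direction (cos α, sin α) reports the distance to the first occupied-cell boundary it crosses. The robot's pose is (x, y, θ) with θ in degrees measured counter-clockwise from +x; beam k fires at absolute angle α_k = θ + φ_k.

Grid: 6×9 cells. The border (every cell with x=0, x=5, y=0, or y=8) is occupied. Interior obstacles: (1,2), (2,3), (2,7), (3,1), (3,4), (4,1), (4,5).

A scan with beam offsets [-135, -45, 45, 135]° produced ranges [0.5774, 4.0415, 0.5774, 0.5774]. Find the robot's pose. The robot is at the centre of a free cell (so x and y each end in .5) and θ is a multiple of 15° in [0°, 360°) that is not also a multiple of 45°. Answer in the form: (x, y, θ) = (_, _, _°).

(x, y, θ) = (1.5, 1.5, 75°)

Enumerate (i+0.5, j+0.5, θ) over the 21 free cells and 16 admissible headings. For each, cast all 4 beams and compare to the given ranges.
  (1.5, 7.5, 195°): beam 2 = 0.5774 ≠ 4.0415 ✗
  (1.5, 1.5, 30°): beam 1 = 0.5176 ≠ 0.5774 ✗
  (4.5, 6.5, 30°): beam 1 = 0.5176 ≠ 0.5774 ✗
  (1.5, 6.5, 30°): beam 1 = 1.9319 ≠ 0.5774 ✗
  …
  (1.5, 1.5, 75°): r_1=0.5774, r_2=4.0415, r_3=0.5774, r_4=0.5774 — all match ✓
No second candidate reproduces the full scan.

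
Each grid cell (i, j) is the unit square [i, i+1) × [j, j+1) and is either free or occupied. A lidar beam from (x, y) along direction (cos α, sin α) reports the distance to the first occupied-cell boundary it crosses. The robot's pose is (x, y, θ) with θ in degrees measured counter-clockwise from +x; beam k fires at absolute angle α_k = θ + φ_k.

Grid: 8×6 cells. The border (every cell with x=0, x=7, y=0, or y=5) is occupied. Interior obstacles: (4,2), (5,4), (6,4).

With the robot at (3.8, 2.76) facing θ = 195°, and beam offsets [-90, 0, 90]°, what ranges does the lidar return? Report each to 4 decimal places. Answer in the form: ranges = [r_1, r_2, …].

beam 1: φ=-90°, α=105°
  dir = (cos 105°, sin 105°) = (-0.2588, 0.9659); from cell (3,2)
  next x-line at t=3.0910, next y-line at t=0.2485; Δt_x=3.8637, Δt_y=1.0353
    y: enter (3,3) at t=0.2485
    y: enter (3,4) at t=1.2837
    y: enter (3,5) at t=2.3190 ← occupied
  → r_1 = 2.3190
beam 2: φ=0°, α=195°
  dir = (cos 195°, sin 195°) = (-0.9659, -0.2588); from cell (3,2)
  next x-line at t=0.8282, next y-line at t=2.9364; Δt_x=1.0353, Δt_y=3.8637
    x: enter (2,2) at t=0.8282
    x: enter (1,2) at t=1.8635
    x: enter (0,2) at t=2.8988 ← occupied
  → r_2 = 2.8988
beam 3: φ=90°, α=285°
  dir = (cos 285°, sin 285°) = (0.2588, -0.9659); from cell (3,2)
  next x-line at t=0.7727, next y-line at t=0.7868; Δt_x=3.8637, Δt_y=1.0353
    x: enter (4,2) at t=0.7727 ← occupied
  → r_3 = 0.7727

ranges = [2.3190, 2.8988, 0.7727]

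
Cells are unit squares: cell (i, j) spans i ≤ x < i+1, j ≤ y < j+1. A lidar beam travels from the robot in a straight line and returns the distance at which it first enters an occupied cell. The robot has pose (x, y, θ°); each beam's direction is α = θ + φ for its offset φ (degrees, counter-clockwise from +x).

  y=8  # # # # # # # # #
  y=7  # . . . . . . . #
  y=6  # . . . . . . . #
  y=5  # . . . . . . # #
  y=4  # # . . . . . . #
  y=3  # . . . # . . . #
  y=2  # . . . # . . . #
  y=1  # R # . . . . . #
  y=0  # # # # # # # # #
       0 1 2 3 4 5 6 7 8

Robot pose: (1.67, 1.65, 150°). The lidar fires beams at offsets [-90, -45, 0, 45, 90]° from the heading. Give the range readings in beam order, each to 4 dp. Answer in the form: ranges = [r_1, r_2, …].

beam 1: φ=-90°, α=60°
  dir = (cos 60°, sin 60°) = (0.5000, 0.8660); from cell (1,1)
  next x-line at t=0.6600, next y-line at t=0.4041; Δt_x=2.0000, Δt_y=1.1547
    y: enter (1,2) at t=0.4041
    x: enter (2,2) at t=0.6600
    y: enter (2,3) at t=1.5588
    x: enter (3,3) at t=2.6600
    y: enter (3,4) at t=2.7135
    y: enter (3,5) at t=3.8682
    x: enter (4,5) at t=4.6600
    y: enter (4,6) at t=5.0229
    y: enter (4,7) at t=6.1776
    x: enter (5,7) at t=6.6600
    y: enter (5,8) at t=7.3323 ← occupied
  → r_1 = 7.3323
beam 2: φ=-45°, α=105°
  dir = (cos 105°, sin 105°) = (-0.2588, 0.9659); from cell (1,1)
  next x-line at t=2.5887, next y-line at t=0.3623; Δt_x=3.8637, Δt_y=1.0353
    y: enter (1,2) at t=0.3623
    y: enter (1,3) at t=1.3976
    y: enter (1,4) at t=2.4329 ← occupied
  → r_2 = 2.4329
beam 3: φ=0°, α=150°
  dir = (cos 150°, sin 150°) = (-0.8660, 0.5000); from cell (1,1)
  next x-line at t=0.7736, next y-line at t=0.7000; Δt_x=1.1547, Δt_y=2.0000
    y: enter (1,2) at t=0.7000
    x: enter (0,2) at t=0.7736 ← occupied
  → r_3 = 0.7736
beam 4: φ=45°, α=195°
  dir = (cos 195°, sin 195°) = (-0.9659, -0.2588); from cell (1,1)
  next x-line at t=0.6936, next y-line at t=2.5114; Δt_x=1.0353, Δt_y=3.8637
    x: enter (0,1) at t=0.6936 ← occupied
  → r_4 = 0.6936
beam 5: φ=90°, α=240°
  dir = (cos 240°, sin 240°) = (-0.5000, -0.8660); from cell (1,1)
  next x-line at t=1.3400, next y-line at t=0.7506; Δt_x=2.0000, Δt_y=1.1547
    y: enter (1,0) at t=0.7506 ← occupied
  → r_5 = 0.7506

ranges = [7.3323, 2.4329, 0.7736, 0.6936, 0.7506]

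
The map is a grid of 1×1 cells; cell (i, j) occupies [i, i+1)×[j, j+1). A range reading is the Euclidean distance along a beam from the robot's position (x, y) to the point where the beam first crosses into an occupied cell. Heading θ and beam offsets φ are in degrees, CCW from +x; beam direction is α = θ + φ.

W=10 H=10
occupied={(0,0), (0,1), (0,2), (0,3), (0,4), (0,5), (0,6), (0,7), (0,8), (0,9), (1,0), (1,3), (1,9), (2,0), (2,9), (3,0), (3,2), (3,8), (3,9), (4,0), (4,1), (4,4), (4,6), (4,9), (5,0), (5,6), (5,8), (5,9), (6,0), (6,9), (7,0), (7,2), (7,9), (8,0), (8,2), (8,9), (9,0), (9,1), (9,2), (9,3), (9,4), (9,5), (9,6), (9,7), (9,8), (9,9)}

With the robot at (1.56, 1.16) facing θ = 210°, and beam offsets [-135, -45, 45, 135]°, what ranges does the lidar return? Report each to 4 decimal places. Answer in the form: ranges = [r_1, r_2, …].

ranges = [7.0813, 0.5798, 0.1656, 0.6182]

beam 1: φ=-135°, α=75°
  cosα=0.2588 sinα=0.9659 | (1,1) | tMaxX 1.7000 tMaxY 0.8696 | tΔX 3.8637 tΔY 1.0353
    t=0.8696 [y] (1,2)
    t=1.7000 [x] (2,2)
    t=1.9049 [y] (2,3)
    t=2.9402 [y] (2,4)
    t=3.9755 [y] (2,5)
    t=5.0107 [y] (2,6)
    t=5.5637 [x] (3,6)
    t=6.0460 [y] (3,7)
    t=7.0813 [y] (3,8) — stop
  → r_1 = 7.0813
beam 2: φ=-45°, α=165°
  cosα=-0.9659 sinα=0.2588 | (1,1) | tMaxX 0.5798 tMaxY 3.2455 | tΔX 1.0353 tΔY 3.8637
    t=0.5798 [x] (0,1) — stop
  → r_2 = 0.5798
beam 3: φ=45°, α=255°
  cosα=-0.2588 sinα=-0.9659 | (1,1) | tMaxX 2.1637 tMaxY 0.1656 | tΔX 3.8637 tΔY 1.0353
    t=0.1656 [y] (1,0) — stop
  → r_3 = 0.1656
beam 4: φ=135°, α=345°
  cosα=0.9659 sinα=-0.2588 | (1,1) | tMaxX 0.4555 tMaxY 0.6182 | tΔX 1.0353 tΔY 3.8637
    t=0.4555 [x] (2,1)
    t=0.6182 [y] (2,0) — stop
  → r_4 = 0.6182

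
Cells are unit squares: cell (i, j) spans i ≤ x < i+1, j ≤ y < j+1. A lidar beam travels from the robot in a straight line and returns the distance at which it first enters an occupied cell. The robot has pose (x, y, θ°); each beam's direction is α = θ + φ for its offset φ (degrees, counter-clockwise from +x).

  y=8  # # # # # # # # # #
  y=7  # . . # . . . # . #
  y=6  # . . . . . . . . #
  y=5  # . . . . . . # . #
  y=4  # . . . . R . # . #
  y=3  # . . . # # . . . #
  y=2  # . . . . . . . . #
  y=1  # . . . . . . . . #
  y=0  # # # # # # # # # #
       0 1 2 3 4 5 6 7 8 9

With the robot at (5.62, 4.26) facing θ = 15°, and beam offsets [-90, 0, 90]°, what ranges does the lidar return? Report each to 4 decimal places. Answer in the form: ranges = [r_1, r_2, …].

ranges = [0.2692, 1.4287, 3.8719]

beam 1: φ=-90°, α=285°
  d=(0.2588,-0.9659)  start (5,4)  tX=1.4682 tY=0.2692  stride 1/|dx|=3.8637 1/|dy|=1.0353
    cross y-line → (5,3), t=0.2692 (wall)
  → r_1 = 0.2692
beam 2: φ=0°, α=15°
  d=(0.9659,0.2588)  start (5,4)  tX=0.3934 tY=2.8591  stride 1/|dx|=1.0353 1/|dy|=3.8637
    cross x-line → (6,4), t=0.3934
    cross x-line → (7,4), t=1.4287 (wall)
  → r_2 = 1.4287
beam 3: φ=90°, α=105°
  d=(-0.2588,0.9659)  start (5,4)  tX=2.3955 tY=0.7661  stride 1/|dx|=3.8637 1/|dy|=1.0353
    cross y-line → (5,5), t=0.7661
    cross y-line → (5,6), t=1.8014
    cross x-line → (4,6), t=2.3955
    cross y-line → (4,7), t=2.8367
    cross y-line → (4,8), t=3.8719 (wall)
  → r_3 = 3.8719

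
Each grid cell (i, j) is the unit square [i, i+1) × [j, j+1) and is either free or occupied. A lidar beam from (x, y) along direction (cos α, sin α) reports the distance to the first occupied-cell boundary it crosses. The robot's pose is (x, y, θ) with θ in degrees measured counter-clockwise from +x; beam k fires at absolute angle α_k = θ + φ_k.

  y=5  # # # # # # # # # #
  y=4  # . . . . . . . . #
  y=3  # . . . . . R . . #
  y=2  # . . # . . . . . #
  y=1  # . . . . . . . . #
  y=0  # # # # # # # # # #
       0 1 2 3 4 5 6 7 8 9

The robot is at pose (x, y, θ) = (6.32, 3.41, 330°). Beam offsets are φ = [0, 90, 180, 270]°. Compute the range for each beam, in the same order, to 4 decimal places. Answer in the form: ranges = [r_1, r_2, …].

beam 1: φ=0°, α=330°
  cosα=0.8660 sinα=-0.5000 | (6,3) | tMaxX 0.7852 tMaxY 0.8200 | tΔX 1.1547 tΔY 2.0000
    t=0.7852 [x] (7,3)
    t=0.8200 [y] (7,2)
    t=1.9399 [x] (8,2)
    t=2.8200 [y] (8,1)
    t=3.0946 [x] (9,1) — stop
  → r_1 = 3.0946
beam 2: φ=90°, α=60°
  cosα=0.5000 sinα=0.8660 | (6,3) | tMaxX 1.3600 tMaxY 0.6813 | tΔX 2.0000 tΔY 1.1547
    t=0.6813 [y] (6,4)
    t=1.3600 [x] (7,4)
    t=1.8360 [y] (7,5) — stop
  → r_2 = 1.8360
beam 3: φ=180°, α=150°
  cosα=-0.8660 sinα=0.5000 | (6,3) | tMaxX 0.3695 tMaxY 1.1800 | tΔX 1.1547 tΔY 2.0000
    t=0.3695 [x] (5,3)
    t=1.1800 [y] (5,4)
    t=1.5242 [x] (4,4)
    t=2.6789 [x] (3,4)
    t=3.1800 [y] (3,5) — stop
  → r_3 = 3.1800
beam 4: φ=270°, α=240°
  cosα=-0.5000 sinα=-0.8660 | (6,3) | tMaxX 0.6400 tMaxY 0.4734 | tΔX 2.0000 tΔY 1.1547
    t=0.4734 [y] (6,2)
    t=0.6400 [x] (5,2)
    t=1.6281 [y] (5,1)
    t=2.6400 [x] (4,1)
    t=2.7828 [y] (4,0) — stop
  → r_4 = 2.7828

ranges = [3.0946, 1.8360, 3.1800, 2.7828]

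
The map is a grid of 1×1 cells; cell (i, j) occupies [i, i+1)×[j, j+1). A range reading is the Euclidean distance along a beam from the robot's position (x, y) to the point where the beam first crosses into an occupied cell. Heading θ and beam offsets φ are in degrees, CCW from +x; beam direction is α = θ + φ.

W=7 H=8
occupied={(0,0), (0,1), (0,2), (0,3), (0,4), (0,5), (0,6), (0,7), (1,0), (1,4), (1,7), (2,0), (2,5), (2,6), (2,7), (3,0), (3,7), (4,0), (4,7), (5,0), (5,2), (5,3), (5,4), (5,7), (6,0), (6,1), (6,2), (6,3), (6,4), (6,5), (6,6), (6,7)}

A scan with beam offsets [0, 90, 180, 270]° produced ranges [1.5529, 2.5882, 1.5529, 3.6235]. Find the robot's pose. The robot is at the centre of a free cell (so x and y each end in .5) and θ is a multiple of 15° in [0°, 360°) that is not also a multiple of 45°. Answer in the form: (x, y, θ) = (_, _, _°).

Candidates: 24 free-cell centres × 16 headings = 384 poses. Raycast each; keep the one whose scan matches to 4 dp.
  (5.5, 5.5, 165°): beam 1 = 2.5882 ≠ 1.5529 ✗
  (4.5, 5.5, 120°): beam 1 = 1.7321 ≠ 1.5529 ✗
  (1.5, 1.5, 300°): beam 1 = 0.5774 ≠ 1.5529 ✗
  (2.5, 1.5, 165°): beam 2 = 0.5176 ≠ 2.5882 ✗
  …
  (3.5, 4.5, 345°): r_1=1.5529, r_2=2.5882, r_3=1.5529, r_4=3.6235 — all match ✓
No second candidate reproduces the full scan.

(x, y, θ) = (3.5, 4.5, 345°)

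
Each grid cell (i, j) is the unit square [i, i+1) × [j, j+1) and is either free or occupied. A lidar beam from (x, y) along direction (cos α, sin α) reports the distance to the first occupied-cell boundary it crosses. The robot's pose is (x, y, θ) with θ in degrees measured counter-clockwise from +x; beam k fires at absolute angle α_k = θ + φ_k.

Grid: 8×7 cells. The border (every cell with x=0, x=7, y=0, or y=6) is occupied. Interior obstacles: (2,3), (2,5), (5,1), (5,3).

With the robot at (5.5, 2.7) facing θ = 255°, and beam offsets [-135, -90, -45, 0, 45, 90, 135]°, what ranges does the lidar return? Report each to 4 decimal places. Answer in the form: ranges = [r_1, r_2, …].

beam 1: φ=-135°, α=120°
  dir = (cos 120°, sin 120°) = (-0.5000, 0.8660); from cell (5,2)
  next x-line at t=1.0000, next y-line at t=0.3464; Δt_x=2.0000, Δt_y=1.1547
    y: enter (5,3) at t=0.3464 ← occupied
  → r_1 = 0.3464
beam 2: φ=-90°, α=165°
  dir = (cos 165°, sin 165°) = (-0.9659, 0.2588); from cell (5,2)
  next x-line at t=0.5176, next y-line at t=1.1591; Δt_x=1.0353, Δt_y=3.8637
    x: enter (4,2) at t=0.5176
    y: enter (4,3) at t=1.1591
    x: enter (3,3) at t=1.5529
    x: enter (2,3) at t=2.5882 ← occupied
  → r_2 = 2.5882
beam 3: φ=-45°, α=210°
  dir = (cos 210°, sin 210°) = (-0.8660, -0.5000); from cell (5,2)
  next x-line at t=0.5774, next y-line at t=1.4000; Δt_x=1.1547, Δt_y=2.0000
    x: enter (4,2) at t=0.5774
    y: enter (4,1) at t=1.4000
    x: enter (3,1) at t=1.7321
    x: enter (2,1) at t=2.8868
    y: enter (2,0) at t=3.4000 ← occupied
  → r_3 = 3.4000
beam 4: φ=0°, α=255°
  dir = (cos 255°, sin 255°) = (-0.2588, -0.9659); from cell (5,2)
  next x-line at t=1.9319, next y-line at t=0.7247; Δt_x=3.8637, Δt_y=1.0353
    y: enter (5,1) at t=0.7247 ← occupied
  → r_4 = 0.7247
beam 5: φ=45°, α=300°
  dir = (cos 300°, sin 300°) = (0.5000, -0.8660); from cell (5,2)
  next x-line at t=1.0000, next y-line at t=0.8083; Δt_x=2.0000, Δt_y=1.1547
    y: enter (5,1) at t=0.8083 ← occupied
  → r_5 = 0.8083
beam 6: φ=90°, α=345°
  dir = (cos 345°, sin 345°) = (0.9659, -0.2588); from cell (5,2)
  next x-line at t=0.5176, next y-line at t=2.7046; Δt_x=1.0353, Δt_y=3.8637
    x: enter (6,2) at t=0.5176
    x: enter (7,2) at t=1.5529 ← occupied
  → r_6 = 1.5529
beam 7: φ=135°, α=30°
  dir = (cos 30°, sin 30°) = (0.8660, 0.5000); from cell (5,2)
  next x-line at t=0.5774, next y-line at t=0.6000; Δt_x=1.1547, Δt_y=2.0000
    x: enter (6,2) at t=0.5774
    y: enter (6,3) at t=0.6000
    x: enter (7,3) at t=1.7321 ← occupied
  → r_7 = 1.7321

ranges = [0.3464, 2.5882, 3.4000, 0.7247, 0.8083, 1.5529, 1.7321]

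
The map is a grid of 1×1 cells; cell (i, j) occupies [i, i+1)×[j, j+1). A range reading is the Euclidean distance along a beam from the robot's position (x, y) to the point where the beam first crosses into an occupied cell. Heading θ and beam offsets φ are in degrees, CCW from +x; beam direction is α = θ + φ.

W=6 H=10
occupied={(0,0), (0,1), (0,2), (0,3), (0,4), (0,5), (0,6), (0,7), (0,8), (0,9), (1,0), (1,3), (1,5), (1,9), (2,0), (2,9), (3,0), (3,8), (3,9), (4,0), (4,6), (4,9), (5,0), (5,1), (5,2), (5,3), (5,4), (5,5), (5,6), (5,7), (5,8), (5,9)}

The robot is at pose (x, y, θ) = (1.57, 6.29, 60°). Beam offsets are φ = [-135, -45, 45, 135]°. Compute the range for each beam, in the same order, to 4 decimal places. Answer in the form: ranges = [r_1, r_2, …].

beam 1: φ=-135°, α=285°
  direction (0.2588, -0.9659); cell (1,6); t to first gridline: x 1.6614, y 0.3002 (then +3.8637 / +1.0353)
    (1,5) via y @ 0.3002  # hit
  → r_1 = 0.3002
beam 2: φ=-45°, α=15°
  direction (0.9659, 0.2588); cell (1,6); t to first gridline: x 0.4452, y 2.7432 (then +1.0353 / +3.8637)
    (2,6) via x @ 0.4452
    (3,6) via x @ 1.4804
    (4,6) via x @ 2.5157  # hit
  → r_2 = 2.5157
beam 3: φ=45°, α=105°
  direction (-0.2588, 0.9659); cell (1,6); t to first gridline: x 2.2023, y 0.7350 (then +3.8637 / +1.0353)
    (1,7) via y @ 0.7350
    (1,8) via y @ 1.7703
    (0,8) via x @ 2.2023  # hit
  → r_3 = 2.2023
beam 4: φ=135°, α=195°
  direction (-0.9659, -0.2588); cell (1,6); t to first gridline: x 0.5901, y 1.1205 (then +1.0353 / +3.8637)
    (0,6) via x @ 0.5901  # hit
  → r_4 = 0.5901

ranges = [0.3002, 2.5157, 2.2023, 0.5901]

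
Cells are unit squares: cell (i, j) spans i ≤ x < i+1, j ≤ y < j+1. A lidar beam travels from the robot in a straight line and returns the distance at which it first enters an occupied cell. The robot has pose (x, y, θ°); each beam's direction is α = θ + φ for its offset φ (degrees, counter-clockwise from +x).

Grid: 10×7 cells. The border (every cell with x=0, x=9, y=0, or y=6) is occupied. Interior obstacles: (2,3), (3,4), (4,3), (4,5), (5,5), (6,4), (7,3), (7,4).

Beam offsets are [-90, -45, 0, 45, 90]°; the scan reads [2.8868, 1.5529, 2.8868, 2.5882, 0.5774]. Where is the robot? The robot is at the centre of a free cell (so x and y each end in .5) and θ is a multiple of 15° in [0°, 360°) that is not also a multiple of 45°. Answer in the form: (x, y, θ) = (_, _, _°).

(x, y, θ) = (6.5, 3.5, 240°)

Candidates: 32 free-cell centres × 16 headings = 512 poses. Raycast each; keep the one whose scan matches to 4 dp.
  (5.5, 2.5, 255°): beam 1 = 2.5882 ≠ 2.8868 ✗
  (1.5, 3.5, 330°): beam 1 = 1.0000 ≠ 2.8868 ✗
  (8.5, 3.5, 345°): beam 1 = 2.5882 ≠ 2.8868 ✗
  (5.5, 2.5, 345°): beam 1 = 1.5529 ≠ 2.8868 ✗
  (2.5, 5.5, 255°): beam 1 = 1.5529 ≠ 2.8868 ✗
  …
  (6.5, 3.5, 240°): r_1=2.8868, r_2=1.5529, r_3=2.8868, r_4=2.5882, r_5=0.5774 — all match ✓
Unique over the lattice → pose = (6.5, 3.5, 240°).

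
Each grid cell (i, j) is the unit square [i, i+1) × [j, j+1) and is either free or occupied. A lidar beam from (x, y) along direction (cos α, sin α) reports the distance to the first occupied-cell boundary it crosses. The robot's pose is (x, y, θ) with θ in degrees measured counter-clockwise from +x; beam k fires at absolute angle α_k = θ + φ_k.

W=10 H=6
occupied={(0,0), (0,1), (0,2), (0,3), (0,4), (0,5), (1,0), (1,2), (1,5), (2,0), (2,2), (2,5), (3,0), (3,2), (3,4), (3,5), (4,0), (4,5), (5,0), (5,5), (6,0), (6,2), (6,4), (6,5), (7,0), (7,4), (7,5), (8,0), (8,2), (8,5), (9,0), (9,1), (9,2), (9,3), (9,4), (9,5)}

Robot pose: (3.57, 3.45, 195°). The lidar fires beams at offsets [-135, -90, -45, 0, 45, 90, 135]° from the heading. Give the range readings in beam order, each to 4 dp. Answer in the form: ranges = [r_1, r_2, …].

beam 1: φ=-135°, α=60°
  d=(0.5000,0.8660)  start (3,3)  tX=0.8600 tY=0.6351  stride 1/|dx|=2.0000 1/|dy|=1.1547
    cross y-line → (3,4), t=0.6351 (wall)
  → r_1 = 0.6351
beam 2: φ=-90°, α=105°
  d=(-0.2588,0.9659)  start (3,3)  tX=2.2023 tY=0.5694  stride 1/|dx|=3.8637 1/|dy|=1.0353
    cross y-line → (3,4), t=0.5694 (wall)
  → r_2 = 0.5694
beam 3: φ=-45°, α=150°
  d=(-0.8660,0.5000)  start (3,3)  tX=0.6582 tY=1.1000  stride 1/|dx|=1.1547 1/|dy|=2.0000
    cross x-line → (2,3), t=0.6582
    cross y-line → (2,4), t=1.1000
    cross x-line → (1,4), t=1.8129
    cross x-line → (0,4), t=2.9676 (wall)
  → r_3 = 2.9676
beam 4: φ=0°, α=195°
  d=(-0.9659,-0.2588)  start (3,3)  tX=0.5901 tY=1.7387  stride 1/|dx|=1.0353 1/|dy|=3.8637
    cross x-line → (2,3), t=0.5901
    cross x-line → (1,3), t=1.6254
    cross y-line → (1,2), t=1.7387 (wall)
  → r_4 = 1.7387
beam 5: φ=45°, α=240°
  d=(-0.5000,-0.8660)  start (3,3)  tX=1.1400 tY=0.5196  stride 1/|dx|=2.0000 1/|dy|=1.1547
    cross y-line → (3,2), t=0.5196 (wall)
  → r_5 = 0.5196
beam 6: φ=90°, α=285°
  d=(0.2588,-0.9659)  start (3,3)  tX=1.6614 tY=0.4659  stride 1/|dx|=3.8637 1/|dy|=1.0353
    cross y-line → (3,2), t=0.4659 (wall)
  → r_6 = 0.4659
beam 7: φ=135°, α=330°
  d=(0.8660,-0.5000)  start (3,3)  tX=0.4965 tY=0.9000  stride 1/|dx|=1.1547 1/|dy|=2.0000
    cross x-line → (4,3), t=0.4965
    cross y-line → (4,2), t=0.9000
    cross x-line → (5,2), t=1.6512
    cross x-line → (6,2), t=2.8059 (wall)
  → r_7 = 2.8059

ranges = [0.6351, 0.5694, 2.9676, 1.7387, 0.5196, 0.4659, 2.8059]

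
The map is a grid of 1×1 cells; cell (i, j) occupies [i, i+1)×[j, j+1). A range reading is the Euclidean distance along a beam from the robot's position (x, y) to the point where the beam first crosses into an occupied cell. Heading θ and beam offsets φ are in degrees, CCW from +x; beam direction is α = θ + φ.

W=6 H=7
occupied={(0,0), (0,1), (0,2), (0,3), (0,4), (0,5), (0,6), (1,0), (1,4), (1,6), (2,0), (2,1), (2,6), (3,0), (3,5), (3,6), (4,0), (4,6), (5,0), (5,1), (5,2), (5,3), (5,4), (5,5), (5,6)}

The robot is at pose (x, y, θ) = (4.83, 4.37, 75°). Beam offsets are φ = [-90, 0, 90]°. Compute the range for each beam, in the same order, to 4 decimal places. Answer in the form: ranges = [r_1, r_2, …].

beam 1: φ=-90°, α=345°
  cosα=0.9659 sinα=-0.2588 | (4,4) | tMaxX 0.1760 tMaxY 1.4296 | tΔX 1.0353 tΔY 3.8637
    t=0.1760 [x] (5,4) — stop
  → r_1 = 0.1760
beam 2: φ=0°, α=75°
  cosα=0.2588 sinα=0.9659 | (4,4) | tMaxX 0.6568 tMaxY 0.6522 | tΔX 3.8637 tΔY 1.0353
    t=0.6522 [y] (4,5)
    t=0.6568 [x] (5,5) — stop
  → r_2 = 0.6568
beam 3: φ=90°, α=165°
  cosα=-0.9659 sinα=0.2588 | (4,4) | tMaxX 0.8593 tMaxY 2.4341 | tΔX 1.0353 tΔY 3.8637
    t=0.8593 [x] (3,4)
    t=1.8946 [x] (2,4)
    t=2.4341 [y] (2,5)
    t=2.9298 [x] (1,5)
    t=3.9651 [x] (0,5) — stop
  → r_3 = 3.9651

ranges = [0.1760, 0.6568, 3.9651]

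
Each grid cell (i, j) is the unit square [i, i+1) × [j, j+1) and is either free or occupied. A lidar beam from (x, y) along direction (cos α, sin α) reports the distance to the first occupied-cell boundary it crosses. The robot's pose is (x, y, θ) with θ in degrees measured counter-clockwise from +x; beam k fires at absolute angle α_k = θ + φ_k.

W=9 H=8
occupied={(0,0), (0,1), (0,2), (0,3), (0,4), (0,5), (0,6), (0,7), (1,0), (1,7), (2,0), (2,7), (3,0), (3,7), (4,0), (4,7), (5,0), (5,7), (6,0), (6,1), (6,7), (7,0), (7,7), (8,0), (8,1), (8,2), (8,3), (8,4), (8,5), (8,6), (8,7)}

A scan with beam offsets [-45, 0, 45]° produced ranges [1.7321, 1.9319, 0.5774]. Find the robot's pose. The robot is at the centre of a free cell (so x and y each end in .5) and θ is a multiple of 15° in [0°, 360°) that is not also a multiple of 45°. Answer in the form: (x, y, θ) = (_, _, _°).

The pose lattice has 41·16 = 656 candidates. Test each by forward raycasting.
  (1.5, 4.5, 255°): beam 1 = 0.5774 ≠ 1.7321 ✗
  (5.5, 1.5, 300°): beam 1 = 0.5176 ≠ 1.7321 ✗
  (1.5, 1.5, 15°): beam 1 = 1.0000 ≠ 1.7321 ✗
  (4.5, 3.5, 30°): beam 1 = 3.6235 ≠ 1.7321 ✗
  …
  (7.5, 3.5, 285°): r_1=1.7321, r_2=1.9319, r_3=0.5774 — all match ✓
Unique over the lattice → pose = (7.5, 3.5, 285°).

(x, y, θ) = (7.5, 3.5, 285°)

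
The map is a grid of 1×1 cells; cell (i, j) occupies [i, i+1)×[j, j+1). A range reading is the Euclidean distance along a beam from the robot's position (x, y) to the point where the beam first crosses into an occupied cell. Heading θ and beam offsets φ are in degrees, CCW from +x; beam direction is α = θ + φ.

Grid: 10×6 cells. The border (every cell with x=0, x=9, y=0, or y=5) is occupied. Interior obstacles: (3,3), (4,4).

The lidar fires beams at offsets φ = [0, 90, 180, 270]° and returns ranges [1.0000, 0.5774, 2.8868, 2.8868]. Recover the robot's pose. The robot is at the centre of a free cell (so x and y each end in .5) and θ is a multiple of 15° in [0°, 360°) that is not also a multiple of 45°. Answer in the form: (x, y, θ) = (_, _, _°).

Candidates: 30 free-cell centres × 16 headings = 480 poses. Raycast each; keep the one whose scan matches to 4 dp.
  (5.5, 1.5, 120°): beam 1 = 2.8868 ≠ 1.0000 ✗
  (4.5, 2.5, 30°): beam 1 = 5.0000 ≠ 1.0000 ✗
  (2.5, 3.5, 330°): beam 1 = 0.5774 ≠ 1.0000 ✗
  (6.5, 4.5, 15°): beam 1 = 1.9319 ≠ 1.0000 ✗
  (7.5, 3.5, 210°): beam 1 = 5.0000 ≠ 1.0000 ✗
  …
  (1.5, 3.5, 120°): r_1=1.0000, r_2=0.5774, r_3=2.8868, r_4=2.8868 — all match ✓
Unique over the lattice → pose = (1.5, 3.5, 120°).

(x, y, θ) = (1.5, 3.5, 120°)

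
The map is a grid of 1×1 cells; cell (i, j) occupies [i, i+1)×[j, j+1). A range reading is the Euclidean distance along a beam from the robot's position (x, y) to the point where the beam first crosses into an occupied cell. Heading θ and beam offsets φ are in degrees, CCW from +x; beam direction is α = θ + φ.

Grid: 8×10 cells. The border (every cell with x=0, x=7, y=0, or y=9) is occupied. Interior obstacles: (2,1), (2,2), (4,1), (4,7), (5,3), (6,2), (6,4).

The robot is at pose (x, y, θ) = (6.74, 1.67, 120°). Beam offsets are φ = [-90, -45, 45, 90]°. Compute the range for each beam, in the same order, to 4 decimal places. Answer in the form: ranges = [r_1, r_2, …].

beam 1: φ=-90°, α=30°
  dir = (cos 30°, sin 30°) = (0.8660, 0.5000); from cell (6,1)
  next x-line at t=0.3002, next y-line at t=0.6600; Δt_x=1.1547, Δt_y=2.0000
    x: enter (7,1) at t=0.3002 ← occupied
  → r_1 = 0.3002
beam 2: φ=-45°, α=75°
  dir = (cos 75°, sin 75°) = (0.2588, 0.9659); from cell (6,1)
  next x-line at t=1.0046, next y-line at t=0.3416; Δt_x=3.8637, Δt_y=1.0353
    y: enter (6,2) at t=0.3416 ← occupied
  → r_2 = 0.3416
beam 3: φ=45°, α=165°
  dir = (cos 165°, sin 165°) = (-0.9659, 0.2588); from cell (6,1)
  next x-line at t=0.7661, next y-line at t=1.2750; Δt_x=1.0353, Δt_y=3.8637
    x: enter (5,1) at t=0.7661
    y: enter (5,2) at t=1.2750
    x: enter (4,2) at t=1.8014
    x: enter (3,2) at t=2.8367
    x: enter (2,2) at t=3.8719 ← occupied
  → r_3 = 3.8719
beam 4: φ=90°, α=210°
  dir = (cos 210°, sin 210°) = (-0.8660, -0.5000); from cell (6,1)
  next x-line at t=0.8545, next y-line at t=1.3400; Δt_x=1.1547, Δt_y=2.0000
    x: enter (5,1) at t=0.8545
    y: enter (5,0) at t=1.3400 ← occupied
  → r_4 = 1.3400

ranges = [0.3002, 0.3416, 3.8719, 1.3400]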